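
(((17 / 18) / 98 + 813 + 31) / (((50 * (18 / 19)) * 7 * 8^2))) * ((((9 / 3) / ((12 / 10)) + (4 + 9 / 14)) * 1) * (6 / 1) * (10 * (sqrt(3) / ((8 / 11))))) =1555830485 * sqrt(3) / 66382848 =40.59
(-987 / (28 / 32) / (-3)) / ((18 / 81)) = 1692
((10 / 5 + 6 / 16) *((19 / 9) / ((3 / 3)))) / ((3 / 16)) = 722 / 27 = 26.74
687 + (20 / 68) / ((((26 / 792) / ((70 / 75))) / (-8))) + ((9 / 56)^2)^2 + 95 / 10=1368397809661 / 2173423616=629.60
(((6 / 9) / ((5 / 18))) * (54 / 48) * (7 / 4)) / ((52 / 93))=8.45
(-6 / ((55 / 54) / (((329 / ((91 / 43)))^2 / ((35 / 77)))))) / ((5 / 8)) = -10586871072 / 21125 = -501153.66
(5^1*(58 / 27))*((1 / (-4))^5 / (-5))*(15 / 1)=0.03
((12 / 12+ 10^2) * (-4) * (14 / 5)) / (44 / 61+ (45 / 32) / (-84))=-309134336 / 192545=-1605.52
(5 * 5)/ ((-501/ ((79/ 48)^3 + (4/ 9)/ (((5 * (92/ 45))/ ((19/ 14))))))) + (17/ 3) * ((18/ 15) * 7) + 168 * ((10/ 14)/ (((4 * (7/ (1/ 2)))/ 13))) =3355508879981/ 44602306560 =75.23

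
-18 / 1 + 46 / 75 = -1304 / 75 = -17.39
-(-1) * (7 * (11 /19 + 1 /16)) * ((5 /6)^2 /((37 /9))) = 34125 /44992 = 0.76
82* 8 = 656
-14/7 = -2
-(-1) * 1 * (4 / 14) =2 / 7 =0.29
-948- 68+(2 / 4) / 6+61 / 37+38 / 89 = -40062943 / 39516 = -1013.84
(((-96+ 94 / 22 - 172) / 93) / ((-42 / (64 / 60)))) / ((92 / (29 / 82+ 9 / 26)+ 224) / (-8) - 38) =-0.00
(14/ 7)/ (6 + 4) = 1/ 5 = 0.20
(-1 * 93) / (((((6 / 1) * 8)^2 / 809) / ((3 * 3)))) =-75237 / 256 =-293.89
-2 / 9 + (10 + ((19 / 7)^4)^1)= 1384177 / 21609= 64.06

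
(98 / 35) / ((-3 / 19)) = -266 / 15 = -17.73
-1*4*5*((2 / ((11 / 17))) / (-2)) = 340 / 11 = 30.91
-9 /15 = -3 /5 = -0.60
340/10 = 34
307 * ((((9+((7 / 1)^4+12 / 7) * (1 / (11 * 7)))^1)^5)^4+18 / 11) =2617312527424592355575404778675990295571848531906349207170579351829526 / 70034863369999307843155786531464011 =37371566124105058314197100000000000.00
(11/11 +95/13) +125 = 1733/13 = 133.31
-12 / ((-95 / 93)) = 1116 / 95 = 11.75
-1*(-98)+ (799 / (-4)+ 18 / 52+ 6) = -4961 / 52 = -95.40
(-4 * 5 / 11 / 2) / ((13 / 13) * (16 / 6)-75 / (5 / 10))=15 / 2431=0.01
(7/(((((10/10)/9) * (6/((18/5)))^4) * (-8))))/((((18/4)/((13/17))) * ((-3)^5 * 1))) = 91/127500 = 0.00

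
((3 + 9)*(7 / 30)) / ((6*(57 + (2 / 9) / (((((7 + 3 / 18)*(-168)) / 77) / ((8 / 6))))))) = 2709 / 330775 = 0.01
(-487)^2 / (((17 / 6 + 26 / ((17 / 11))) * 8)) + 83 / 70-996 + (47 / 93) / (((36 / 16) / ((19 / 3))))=72568704629 / 140967540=514.79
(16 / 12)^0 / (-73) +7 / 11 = 500 / 803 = 0.62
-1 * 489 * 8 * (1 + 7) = -31296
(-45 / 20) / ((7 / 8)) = -18 / 7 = -2.57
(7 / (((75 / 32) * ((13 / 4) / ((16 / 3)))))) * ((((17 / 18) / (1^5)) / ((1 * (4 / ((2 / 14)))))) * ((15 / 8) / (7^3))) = 544 / 601965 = 0.00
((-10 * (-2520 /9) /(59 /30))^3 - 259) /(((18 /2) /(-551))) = -326579874690568289 /1848411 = -176681417006.59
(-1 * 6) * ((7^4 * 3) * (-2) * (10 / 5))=172872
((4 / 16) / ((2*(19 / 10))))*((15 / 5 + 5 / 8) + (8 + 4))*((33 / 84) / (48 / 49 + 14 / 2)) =48125 / 950912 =0.05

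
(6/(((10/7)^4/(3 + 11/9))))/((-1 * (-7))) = 6517/7500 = 0.87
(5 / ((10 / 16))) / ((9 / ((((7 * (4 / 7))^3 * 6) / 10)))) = 512 / 15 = 34.13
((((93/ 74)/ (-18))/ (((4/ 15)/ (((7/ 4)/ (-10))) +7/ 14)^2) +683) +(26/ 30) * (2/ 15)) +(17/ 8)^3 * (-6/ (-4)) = 10993336418087/ 15762355200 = 697.44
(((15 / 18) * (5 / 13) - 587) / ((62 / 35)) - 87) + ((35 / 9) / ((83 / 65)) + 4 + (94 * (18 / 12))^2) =23444899057 / 1204164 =19469.86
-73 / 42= -1.74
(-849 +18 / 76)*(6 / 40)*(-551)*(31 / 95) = 86986341 / 3800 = 22891.14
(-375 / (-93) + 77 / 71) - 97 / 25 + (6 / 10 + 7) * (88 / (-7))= -36324349 / 385175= -94.31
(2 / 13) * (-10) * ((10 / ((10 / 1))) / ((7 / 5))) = -100 / 91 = -1.10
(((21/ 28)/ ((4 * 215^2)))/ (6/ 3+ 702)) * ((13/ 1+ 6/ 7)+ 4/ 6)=61/ 728949760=0.00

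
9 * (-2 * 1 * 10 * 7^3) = -61740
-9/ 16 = -0.56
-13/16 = -0.81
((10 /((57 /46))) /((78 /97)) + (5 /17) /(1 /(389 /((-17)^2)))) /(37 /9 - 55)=-113932765 /555788038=-0.20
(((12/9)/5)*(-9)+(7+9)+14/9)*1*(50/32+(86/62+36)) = 212509/360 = 590.30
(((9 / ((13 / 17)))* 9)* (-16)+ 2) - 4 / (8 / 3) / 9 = -132049 / 78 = -1692.94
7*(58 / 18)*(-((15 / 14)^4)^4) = -21164871368408203125 / 311136191115624448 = -68.02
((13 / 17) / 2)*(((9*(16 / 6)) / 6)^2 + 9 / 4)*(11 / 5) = 15.35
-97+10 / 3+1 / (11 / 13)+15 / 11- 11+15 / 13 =-43315 / 429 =-100.97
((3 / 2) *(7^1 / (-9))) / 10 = -0.12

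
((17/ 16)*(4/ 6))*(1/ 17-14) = -9.88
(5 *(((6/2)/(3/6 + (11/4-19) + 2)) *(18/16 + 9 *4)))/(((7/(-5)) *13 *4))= 405/728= 0.56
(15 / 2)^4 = 50625 / 16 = 3164.06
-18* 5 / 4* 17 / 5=-153 / 2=-76.50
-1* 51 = -51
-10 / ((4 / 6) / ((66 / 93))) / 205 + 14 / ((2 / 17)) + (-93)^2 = 8767.95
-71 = -71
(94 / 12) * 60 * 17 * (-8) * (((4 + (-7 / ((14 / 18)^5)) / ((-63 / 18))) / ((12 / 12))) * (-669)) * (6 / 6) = 7924999368480 / 16807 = 471529682.18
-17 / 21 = -0.81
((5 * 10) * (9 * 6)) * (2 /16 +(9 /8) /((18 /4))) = 2025 /2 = 1012.50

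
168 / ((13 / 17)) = 2856 / 13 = 219.69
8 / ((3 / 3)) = 8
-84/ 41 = -2.05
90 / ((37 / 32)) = 2880 / 37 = 77.84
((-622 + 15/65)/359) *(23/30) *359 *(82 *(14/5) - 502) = 42201343/325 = 129850.29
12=12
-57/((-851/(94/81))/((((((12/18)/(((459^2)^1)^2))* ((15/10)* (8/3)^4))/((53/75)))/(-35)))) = -36577280/10216020133800370449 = -0.00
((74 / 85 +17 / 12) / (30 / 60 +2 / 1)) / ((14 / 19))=44327 / 35700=1.24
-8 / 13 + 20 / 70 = -30 / 91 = -0.33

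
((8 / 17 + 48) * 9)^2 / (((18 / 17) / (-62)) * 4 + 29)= 1704908736 / 259199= 6577.61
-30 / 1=-30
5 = 5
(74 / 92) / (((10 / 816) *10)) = 3774 / 575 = 6.56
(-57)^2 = 3249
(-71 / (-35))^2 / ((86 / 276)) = 695658 / 52675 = 13.21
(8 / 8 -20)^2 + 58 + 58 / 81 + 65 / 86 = 2929007 / 6966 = 420.47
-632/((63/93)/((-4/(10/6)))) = 78368/35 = 2239.09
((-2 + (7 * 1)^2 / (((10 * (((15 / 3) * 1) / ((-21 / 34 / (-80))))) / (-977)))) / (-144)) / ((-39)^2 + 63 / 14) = 1277333 / 29875392000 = 0.00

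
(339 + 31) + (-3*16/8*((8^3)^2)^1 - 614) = -1573108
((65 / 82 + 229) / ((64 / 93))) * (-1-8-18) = -47314773 / 5248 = -9015.77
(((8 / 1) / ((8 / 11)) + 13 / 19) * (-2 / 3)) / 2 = -74 / 19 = -3.89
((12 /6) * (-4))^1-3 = -11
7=7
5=5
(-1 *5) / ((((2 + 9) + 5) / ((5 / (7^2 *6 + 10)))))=-25 / 4864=-0.01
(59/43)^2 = 3481/1849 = 1.88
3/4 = 0.75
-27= -27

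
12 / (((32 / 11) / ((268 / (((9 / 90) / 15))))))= 165825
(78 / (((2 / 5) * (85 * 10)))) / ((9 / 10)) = 13 / 51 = 0.25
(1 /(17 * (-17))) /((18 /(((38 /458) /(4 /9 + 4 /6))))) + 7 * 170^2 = 267768325981 /1323620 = 202300.00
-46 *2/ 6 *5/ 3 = -230/ 9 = -25.56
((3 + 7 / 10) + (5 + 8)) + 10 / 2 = 217 / 10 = 21.70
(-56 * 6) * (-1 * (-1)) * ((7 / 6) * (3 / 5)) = -1176 / 5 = -235.20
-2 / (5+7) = -1 / 6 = -0.17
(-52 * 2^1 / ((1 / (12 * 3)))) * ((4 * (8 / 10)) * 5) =-59904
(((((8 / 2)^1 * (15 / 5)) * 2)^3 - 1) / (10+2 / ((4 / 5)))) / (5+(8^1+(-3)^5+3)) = -27646 / 5675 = -4.87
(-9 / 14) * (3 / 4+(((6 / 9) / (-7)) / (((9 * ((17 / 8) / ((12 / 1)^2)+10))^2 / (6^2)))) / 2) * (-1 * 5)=125746349265 / 52176128648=2.41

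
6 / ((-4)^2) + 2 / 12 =13 / 24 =0.54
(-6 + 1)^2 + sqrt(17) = sqrt(17) + 25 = 29.12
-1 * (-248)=248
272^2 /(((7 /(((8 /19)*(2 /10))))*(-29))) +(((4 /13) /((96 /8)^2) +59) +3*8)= 472129729 /9025380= 52.31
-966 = -966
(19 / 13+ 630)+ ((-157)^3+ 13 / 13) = -50300387 / 13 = -3869260.54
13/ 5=2.60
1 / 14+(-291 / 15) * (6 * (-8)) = 65189 / 70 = 931.27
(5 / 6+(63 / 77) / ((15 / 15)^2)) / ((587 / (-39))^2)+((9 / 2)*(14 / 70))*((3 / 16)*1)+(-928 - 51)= -593599411727 / 606441440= -978.82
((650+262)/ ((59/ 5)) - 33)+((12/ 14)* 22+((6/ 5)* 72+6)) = 155.55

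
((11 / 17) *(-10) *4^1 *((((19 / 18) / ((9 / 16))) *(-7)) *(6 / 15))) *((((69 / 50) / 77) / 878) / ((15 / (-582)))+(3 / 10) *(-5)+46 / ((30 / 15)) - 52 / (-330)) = 667642606336 / 226688625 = 2945.20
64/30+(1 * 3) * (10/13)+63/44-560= -4754411/8580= -554.13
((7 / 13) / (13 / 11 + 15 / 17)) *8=5236 / 2509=2.09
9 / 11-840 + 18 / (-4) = -18561 / 22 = -843.68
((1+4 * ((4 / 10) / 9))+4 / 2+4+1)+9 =773 / 45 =17.18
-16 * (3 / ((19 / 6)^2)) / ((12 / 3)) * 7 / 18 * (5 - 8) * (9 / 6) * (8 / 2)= 3024 / 361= 8.38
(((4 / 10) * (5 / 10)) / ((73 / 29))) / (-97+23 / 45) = -261 / 316966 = -0.00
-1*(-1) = 1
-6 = -6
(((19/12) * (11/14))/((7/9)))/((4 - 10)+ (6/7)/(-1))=-209/896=-0.23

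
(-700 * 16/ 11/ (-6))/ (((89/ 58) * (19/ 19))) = 324800/ 2937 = 110.59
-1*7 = -7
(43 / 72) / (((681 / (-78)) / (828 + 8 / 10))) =-579124 / 10215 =-56.69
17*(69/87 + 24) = 12223/29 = 421.48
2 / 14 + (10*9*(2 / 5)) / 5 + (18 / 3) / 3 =327 / 35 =9.34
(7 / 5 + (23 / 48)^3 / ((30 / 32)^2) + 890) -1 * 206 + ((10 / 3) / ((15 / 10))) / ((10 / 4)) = 66719447 / 97200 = 686.41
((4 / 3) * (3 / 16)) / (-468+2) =-1 / 1864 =-0.00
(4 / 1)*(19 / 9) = 76 / 9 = 8.44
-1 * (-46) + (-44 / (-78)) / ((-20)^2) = 358811 / 7800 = 46.00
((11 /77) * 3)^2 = 9 /49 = 0.18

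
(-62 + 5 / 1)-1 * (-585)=528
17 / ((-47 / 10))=-170 / 47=-3.62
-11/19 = -0.58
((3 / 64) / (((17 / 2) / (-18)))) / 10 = -27 / 2720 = -0.01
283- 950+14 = -653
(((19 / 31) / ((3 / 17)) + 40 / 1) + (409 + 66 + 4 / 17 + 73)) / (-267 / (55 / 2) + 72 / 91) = -4682132455 / 70566354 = -66.35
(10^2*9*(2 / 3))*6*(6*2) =43200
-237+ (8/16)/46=-21803/92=-236.99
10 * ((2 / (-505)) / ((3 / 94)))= -376 / 303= -1.24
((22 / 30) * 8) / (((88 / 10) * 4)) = 1 / 6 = 0.17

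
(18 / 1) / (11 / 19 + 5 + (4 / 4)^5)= 342 / 125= 2.74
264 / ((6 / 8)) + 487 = 839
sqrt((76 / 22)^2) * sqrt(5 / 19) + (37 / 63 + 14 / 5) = 2 * sqrt(95) / 11 + 1067 / 315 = 5.16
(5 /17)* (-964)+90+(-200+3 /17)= -6687 /17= -393.35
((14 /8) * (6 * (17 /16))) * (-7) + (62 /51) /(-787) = -100304347 /1284384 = -78.10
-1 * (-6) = 6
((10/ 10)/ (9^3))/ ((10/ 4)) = 2/ 3645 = 0.00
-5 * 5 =-25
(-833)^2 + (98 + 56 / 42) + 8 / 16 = 4163933 / 6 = 693988.83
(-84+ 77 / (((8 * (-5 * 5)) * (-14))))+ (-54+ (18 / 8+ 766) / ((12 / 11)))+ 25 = 177377 / 300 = 591.26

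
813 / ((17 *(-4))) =-813 / 68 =-11.96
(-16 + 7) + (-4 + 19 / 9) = -98 / 9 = -10.89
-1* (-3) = 3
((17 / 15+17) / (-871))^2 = 73984 / 170694225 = 0.00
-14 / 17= -0.82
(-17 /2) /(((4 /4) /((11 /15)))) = -187 /30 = -6.23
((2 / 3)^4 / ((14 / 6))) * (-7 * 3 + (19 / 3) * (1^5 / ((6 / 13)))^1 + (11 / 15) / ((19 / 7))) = -95864 / 161595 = -0.59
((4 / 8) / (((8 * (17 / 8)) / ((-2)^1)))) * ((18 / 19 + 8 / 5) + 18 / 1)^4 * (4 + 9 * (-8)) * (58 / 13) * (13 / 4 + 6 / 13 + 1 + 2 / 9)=1944335384211095552 / 123886400625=15694502.18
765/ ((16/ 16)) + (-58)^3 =-194347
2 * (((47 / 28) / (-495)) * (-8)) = 188 / 3465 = 0.05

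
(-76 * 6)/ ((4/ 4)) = -456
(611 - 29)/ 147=194/ 49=3.96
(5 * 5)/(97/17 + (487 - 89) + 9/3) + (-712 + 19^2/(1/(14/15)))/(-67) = 39325289/6948570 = 5.66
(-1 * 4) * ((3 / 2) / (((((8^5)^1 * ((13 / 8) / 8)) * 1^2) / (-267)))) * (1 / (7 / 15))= 12015 / 23296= 0.52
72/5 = 14.40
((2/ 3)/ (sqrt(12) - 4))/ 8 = -1/ 12 - sqrt(3)/ 24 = -0.16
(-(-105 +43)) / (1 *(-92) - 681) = -0.08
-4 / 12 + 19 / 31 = 26 / 93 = 0.28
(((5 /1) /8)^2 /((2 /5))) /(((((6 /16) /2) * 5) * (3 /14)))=175 /36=4.86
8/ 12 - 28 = -82/ 3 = -27.33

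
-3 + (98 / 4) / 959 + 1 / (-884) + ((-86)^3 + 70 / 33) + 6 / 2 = -2542029936443 / 3996564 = -636053.85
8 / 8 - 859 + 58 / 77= -66008 / 77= -857.25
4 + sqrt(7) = 6.65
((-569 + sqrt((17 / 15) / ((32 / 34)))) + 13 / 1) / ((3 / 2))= -1112 / 3 + 17* sqrt(15) / 90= -369.94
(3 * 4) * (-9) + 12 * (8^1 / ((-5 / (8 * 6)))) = -5148 / 5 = -1029.60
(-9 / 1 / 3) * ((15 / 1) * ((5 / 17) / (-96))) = 75 / 544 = 0.14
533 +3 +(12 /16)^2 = 8585 /16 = 536.56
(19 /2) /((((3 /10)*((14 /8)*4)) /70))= 950 /3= 316.67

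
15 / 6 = 5 / 2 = 2.50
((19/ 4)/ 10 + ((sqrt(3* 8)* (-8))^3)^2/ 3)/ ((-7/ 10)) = -48318382099/ 28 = -1725656503.54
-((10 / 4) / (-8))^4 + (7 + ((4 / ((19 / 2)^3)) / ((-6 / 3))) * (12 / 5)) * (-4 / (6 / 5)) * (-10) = 314393477935 / 1348534272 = 233.14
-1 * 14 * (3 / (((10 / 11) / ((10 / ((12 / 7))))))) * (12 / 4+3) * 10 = -16170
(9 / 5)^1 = 9 / 5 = 1.80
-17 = -17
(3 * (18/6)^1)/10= 9/10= 0.90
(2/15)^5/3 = 32/2278125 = 0.00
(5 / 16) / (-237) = -5 / 3792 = -0.00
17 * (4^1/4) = 17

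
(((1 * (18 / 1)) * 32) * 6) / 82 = 1728 / 41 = 42.15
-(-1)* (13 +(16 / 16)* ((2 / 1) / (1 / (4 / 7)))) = 14.14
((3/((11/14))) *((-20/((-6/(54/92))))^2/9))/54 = 175/5819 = 0.03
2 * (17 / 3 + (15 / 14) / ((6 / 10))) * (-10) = -3130 / 21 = -149.05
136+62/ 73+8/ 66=329962/ 2409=136.97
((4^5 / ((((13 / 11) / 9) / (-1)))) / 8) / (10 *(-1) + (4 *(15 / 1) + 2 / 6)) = -38016 / 1963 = -19.37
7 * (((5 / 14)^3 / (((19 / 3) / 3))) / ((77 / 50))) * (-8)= -56250 / 71687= -0.78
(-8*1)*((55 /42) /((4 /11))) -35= -63.81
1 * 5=5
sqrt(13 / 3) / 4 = sqrt(39) / 12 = 0.52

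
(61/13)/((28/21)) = 183/52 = 3.52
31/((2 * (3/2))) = 31/3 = 10.33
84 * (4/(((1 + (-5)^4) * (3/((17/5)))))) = 952/1565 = 0.61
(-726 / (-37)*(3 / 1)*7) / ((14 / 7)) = 206.03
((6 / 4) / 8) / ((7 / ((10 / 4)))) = 15 / 224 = 0.07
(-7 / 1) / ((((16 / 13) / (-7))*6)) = 637 / 96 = 6.64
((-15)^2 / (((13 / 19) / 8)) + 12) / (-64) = -8589 / 208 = -41.29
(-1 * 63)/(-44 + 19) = 63/25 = 2.52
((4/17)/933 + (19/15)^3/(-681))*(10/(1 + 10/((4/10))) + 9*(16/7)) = -9044365133/157969612125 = -0.06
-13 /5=-2.60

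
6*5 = 30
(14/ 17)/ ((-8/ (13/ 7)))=-13/ 68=-0.19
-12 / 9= -4 / 3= -1.33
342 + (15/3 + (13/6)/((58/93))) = 40655/116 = 350.47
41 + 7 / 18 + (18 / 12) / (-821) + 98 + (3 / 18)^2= 1373515 / 9852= 139.41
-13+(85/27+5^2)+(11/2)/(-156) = 42437/2808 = 15.11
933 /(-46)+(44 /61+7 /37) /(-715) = -301145589 /14846546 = -20.28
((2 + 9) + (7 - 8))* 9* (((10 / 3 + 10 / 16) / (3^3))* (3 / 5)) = 95 / 12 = 7.92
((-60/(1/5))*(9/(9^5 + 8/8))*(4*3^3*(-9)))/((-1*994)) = -26244/586957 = -0.04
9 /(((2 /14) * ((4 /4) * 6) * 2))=21 /4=5.25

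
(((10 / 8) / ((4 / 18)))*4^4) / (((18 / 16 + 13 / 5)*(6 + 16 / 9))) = 49.70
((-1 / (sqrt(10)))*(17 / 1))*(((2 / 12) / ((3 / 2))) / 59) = -17*sqrt(10) / 5310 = -0.01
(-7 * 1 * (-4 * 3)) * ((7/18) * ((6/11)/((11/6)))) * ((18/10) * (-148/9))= -174048/605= -287.68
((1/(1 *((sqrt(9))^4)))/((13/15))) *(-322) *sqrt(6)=-1610 *sqrt(6)/351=-11.24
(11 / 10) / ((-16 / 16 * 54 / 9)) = -11 / 60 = -0.18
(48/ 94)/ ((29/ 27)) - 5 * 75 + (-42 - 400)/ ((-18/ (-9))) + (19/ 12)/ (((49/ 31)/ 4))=-118517093/ 200361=-591.52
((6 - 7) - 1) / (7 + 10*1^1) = -2 / 17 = -0.12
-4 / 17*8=-32 / 17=-1.88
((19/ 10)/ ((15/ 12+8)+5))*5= 2/ 3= 0.67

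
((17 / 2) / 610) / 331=17 / 403820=0.00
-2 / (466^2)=-1 / 108578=-0.00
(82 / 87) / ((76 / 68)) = 1394 / 1653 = 0.84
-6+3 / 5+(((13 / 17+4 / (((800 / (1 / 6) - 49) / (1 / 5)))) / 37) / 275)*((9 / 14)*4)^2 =-1087146911583 / 201342035125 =-5.40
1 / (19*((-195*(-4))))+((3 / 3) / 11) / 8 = 3727 / 326040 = 0.01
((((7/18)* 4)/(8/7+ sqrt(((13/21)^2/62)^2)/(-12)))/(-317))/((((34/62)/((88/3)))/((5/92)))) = -580136480/46456203229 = -0.01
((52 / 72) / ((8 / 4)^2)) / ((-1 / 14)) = -91 / 36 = -2.53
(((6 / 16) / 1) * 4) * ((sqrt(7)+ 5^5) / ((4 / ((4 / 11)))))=426.50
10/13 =0.77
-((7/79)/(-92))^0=-1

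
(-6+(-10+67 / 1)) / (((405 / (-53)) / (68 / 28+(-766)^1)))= 963169 / 189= 5096.13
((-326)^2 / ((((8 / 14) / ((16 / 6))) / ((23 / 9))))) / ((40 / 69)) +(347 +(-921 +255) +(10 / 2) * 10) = 98372902 / 45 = 2186064.49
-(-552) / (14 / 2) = 552 / 7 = 78.86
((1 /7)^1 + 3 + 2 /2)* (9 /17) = 261 /119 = 2.19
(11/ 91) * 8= 88/ 91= 0.97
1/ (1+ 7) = 1/ 8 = 0.12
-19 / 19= -1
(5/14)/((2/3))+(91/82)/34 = 2773/4879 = 0.57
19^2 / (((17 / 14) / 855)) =4321170 / 17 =254186.47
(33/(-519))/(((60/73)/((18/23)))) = -2409/39790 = -0.06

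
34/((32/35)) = 595/16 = 37.19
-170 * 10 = -1700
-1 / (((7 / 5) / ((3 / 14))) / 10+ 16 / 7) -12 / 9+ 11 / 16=-73033 / 74064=-0.99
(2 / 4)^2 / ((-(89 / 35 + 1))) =-35 / 496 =-0.07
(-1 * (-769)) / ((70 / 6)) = 2307 / 35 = 65.91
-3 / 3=-1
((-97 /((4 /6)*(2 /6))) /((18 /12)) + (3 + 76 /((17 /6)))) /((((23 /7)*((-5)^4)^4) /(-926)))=5756016 /11932373046875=0.00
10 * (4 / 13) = 40 / 13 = 3.08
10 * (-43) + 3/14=-6017/14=-429.79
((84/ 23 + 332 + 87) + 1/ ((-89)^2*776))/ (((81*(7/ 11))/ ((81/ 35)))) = 657272350229/ 34636631960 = 18.98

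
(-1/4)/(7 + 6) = -1/52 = -0.02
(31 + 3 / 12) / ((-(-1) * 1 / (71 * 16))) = 35500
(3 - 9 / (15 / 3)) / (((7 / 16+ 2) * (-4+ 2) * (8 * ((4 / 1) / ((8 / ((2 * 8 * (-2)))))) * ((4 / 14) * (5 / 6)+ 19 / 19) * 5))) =21 / 67600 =0.00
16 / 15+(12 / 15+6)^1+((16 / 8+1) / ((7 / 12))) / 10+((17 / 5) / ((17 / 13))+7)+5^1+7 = 3148 / 105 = 29.98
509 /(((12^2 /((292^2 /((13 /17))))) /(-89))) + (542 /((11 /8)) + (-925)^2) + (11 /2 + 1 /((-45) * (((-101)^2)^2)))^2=-429218166165267750979129522393 /12542729221290051798300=-34220476.15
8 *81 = 648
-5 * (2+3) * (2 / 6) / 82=-25 / 246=-0.10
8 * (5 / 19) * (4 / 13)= 160 / 247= 0.65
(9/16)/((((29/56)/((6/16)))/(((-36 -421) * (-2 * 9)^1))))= 777357/232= 3350.68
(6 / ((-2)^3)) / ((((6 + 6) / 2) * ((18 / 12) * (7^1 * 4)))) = -1 / 336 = -0.00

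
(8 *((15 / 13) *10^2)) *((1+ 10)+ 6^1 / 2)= 168000 / 13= 12923.08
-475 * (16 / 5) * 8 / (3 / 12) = -48640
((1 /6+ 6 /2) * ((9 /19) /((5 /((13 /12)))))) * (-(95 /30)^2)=-4693 /1440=-3.26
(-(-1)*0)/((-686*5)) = 0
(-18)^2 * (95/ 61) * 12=369360/ 61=6055.08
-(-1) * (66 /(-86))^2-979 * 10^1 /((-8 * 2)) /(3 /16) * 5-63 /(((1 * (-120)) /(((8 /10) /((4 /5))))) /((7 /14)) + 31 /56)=1213692523969 /74379723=16317.52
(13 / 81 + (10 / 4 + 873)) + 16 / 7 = 995591 / 1134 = 877.95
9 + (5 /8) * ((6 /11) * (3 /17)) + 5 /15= 21079 /2244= 9.39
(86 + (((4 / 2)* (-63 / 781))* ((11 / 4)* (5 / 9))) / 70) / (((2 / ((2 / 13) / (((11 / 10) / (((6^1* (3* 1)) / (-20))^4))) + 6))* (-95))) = -10637706303 / 3858140000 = -2.76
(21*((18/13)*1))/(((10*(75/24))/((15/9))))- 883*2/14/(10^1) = -50339/4550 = -11.06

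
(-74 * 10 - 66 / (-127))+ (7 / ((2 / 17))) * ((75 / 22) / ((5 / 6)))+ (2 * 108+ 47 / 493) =-385650549 / 1377442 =-279.98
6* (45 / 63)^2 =150 / 49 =3.06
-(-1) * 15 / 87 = 5 / 29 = 0.17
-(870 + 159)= -1029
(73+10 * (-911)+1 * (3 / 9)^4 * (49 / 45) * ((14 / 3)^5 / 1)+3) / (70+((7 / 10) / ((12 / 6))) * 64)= -3987688307 / 40920957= -97.45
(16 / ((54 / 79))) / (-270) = -316 / 3645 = -0.09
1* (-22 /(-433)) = 0.05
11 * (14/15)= 154/15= 10.27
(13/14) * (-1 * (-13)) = 169/14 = 12.07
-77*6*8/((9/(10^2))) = -123200/3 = -41066.67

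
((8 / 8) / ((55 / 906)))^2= 820836 / 3025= 271.35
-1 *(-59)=59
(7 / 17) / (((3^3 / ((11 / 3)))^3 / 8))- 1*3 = -27028955 / 9034497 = -2.99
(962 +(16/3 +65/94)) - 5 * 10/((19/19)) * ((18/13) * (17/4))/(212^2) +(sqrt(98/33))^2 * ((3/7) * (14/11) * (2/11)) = 968.31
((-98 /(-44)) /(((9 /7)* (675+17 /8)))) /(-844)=-343 /113155713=-0.00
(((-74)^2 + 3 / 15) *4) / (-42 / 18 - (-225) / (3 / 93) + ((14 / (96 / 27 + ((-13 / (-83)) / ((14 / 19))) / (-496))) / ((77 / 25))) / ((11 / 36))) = 3.14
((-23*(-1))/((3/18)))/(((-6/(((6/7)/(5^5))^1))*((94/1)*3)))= -23/1028125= -0.00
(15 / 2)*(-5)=-75 / 2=-37.50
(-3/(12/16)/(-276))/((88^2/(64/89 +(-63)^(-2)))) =0.00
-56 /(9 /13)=-728 /9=-80.89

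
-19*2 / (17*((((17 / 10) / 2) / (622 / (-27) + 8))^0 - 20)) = 2 / 17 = 0.12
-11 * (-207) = 2277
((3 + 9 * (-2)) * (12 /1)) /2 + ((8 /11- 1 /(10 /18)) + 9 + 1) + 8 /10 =-883 /11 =-80.27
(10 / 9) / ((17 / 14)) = 0.92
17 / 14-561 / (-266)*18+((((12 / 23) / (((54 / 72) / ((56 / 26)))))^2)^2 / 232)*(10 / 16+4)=2421611789527857 / 61654444310914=39.28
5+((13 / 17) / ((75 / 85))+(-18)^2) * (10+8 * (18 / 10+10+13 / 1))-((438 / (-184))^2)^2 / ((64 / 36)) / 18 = 11641020514258277 / 171934310400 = 67706.21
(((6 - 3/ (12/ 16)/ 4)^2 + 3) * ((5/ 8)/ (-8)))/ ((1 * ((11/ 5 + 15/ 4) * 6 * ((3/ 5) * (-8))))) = 0.01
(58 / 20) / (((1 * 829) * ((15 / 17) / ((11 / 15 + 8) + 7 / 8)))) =568429 / 14922000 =0.04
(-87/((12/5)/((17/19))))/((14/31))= -76415/1064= -71.82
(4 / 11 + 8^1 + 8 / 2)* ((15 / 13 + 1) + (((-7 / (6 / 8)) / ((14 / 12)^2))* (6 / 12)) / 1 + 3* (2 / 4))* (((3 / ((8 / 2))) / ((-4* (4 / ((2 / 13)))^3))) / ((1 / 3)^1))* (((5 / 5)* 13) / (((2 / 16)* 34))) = -369 / 1353352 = -0.00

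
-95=-95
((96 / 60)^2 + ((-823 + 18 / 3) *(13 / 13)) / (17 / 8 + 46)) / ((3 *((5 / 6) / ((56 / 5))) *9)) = -444032 / 61875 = -7.18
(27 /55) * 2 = 54 /55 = 0.98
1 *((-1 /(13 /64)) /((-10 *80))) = 2 /325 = 0.01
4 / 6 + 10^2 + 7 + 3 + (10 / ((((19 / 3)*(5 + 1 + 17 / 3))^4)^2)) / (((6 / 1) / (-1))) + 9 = 2745981497783814247500154 / 22946920594293712734375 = 119.67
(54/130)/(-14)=-0.03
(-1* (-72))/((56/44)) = 396/7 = 56.57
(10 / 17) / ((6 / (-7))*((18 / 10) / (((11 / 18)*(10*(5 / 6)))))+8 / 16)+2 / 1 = 321462 / 64481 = 4.99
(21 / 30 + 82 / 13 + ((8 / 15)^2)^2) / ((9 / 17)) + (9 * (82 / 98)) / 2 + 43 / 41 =216615583819 / 11899558125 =18.20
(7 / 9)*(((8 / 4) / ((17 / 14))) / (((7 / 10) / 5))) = 1400 / 153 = 9.15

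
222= 222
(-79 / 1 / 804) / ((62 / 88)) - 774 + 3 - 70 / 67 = -772.18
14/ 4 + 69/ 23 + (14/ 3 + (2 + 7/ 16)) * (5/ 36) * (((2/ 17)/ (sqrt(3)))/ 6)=1705 * sqrt(3)/ 264384 + 13/ 2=6.51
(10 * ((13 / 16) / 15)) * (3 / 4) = 13 / 32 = 0.41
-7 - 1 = -8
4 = 4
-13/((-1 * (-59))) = -0.22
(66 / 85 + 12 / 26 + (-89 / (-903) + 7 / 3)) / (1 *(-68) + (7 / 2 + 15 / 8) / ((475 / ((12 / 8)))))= -0.05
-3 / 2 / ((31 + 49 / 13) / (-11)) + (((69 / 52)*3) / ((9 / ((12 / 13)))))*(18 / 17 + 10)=12959205 / 2597192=4.99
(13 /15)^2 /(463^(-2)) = 36228361 /225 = 161014.94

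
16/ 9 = 1.78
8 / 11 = 0.73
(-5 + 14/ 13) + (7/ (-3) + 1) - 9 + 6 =-322/ 39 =-8.26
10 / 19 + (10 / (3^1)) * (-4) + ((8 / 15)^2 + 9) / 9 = -453059 / 38475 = -11.78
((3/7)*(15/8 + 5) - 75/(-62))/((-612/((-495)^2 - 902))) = -587115815/354144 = -1657.84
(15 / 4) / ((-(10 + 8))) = -5 / 24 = -0.21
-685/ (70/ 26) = -1781/ 7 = -254.43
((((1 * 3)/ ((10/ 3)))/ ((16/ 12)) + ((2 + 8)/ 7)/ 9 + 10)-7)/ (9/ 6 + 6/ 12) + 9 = 55021/ 5040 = 10.92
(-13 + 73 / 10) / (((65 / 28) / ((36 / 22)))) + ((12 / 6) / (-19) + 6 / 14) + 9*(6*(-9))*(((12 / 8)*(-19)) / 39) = 167110088 / 475475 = 351.46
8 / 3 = 2.67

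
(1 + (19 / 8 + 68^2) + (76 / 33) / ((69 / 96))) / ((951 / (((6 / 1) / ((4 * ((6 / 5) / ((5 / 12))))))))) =702921925 / 277174656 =2.54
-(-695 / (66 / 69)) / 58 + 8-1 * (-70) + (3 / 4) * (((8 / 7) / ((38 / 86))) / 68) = 261257195 / 2885036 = 90.56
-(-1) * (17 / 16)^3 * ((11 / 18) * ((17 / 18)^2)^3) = 1304466641467 / 2507653251072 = 0.52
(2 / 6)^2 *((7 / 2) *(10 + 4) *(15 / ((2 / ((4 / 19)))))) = 490 / 57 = 8.60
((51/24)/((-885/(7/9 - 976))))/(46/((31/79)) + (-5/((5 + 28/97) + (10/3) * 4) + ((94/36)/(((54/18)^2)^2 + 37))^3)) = 18846627158199096/941329752324147655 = 0.02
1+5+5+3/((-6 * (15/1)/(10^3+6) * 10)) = 1147/150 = 7.65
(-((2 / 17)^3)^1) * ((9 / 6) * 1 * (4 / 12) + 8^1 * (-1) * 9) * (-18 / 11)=-0.19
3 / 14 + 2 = 31 / 14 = 2.21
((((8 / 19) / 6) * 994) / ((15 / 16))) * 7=445312 / 855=520.83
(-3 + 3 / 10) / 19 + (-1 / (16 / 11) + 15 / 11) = 8929 / 16720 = 0.53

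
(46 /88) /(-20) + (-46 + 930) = 777897 /880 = 883.97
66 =66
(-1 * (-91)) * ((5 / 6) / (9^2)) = 455 / 486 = 0.94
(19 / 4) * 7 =133 / 4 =33.25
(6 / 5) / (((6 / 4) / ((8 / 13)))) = 0.49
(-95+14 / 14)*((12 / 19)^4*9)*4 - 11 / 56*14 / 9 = -2527575995 / 4691556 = -538.75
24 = 24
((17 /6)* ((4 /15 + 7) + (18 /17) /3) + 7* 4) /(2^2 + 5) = 4463 /810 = 5.51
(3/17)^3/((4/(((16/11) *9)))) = 972/54043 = 0.02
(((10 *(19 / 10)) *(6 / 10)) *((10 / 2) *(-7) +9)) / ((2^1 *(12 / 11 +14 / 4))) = -16302 / 505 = -32.28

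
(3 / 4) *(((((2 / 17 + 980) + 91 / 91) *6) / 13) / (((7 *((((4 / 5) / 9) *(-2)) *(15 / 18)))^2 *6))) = 2805921 / 53312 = 52.63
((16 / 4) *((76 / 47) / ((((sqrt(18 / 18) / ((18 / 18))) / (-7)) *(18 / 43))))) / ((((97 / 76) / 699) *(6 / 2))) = -810176416 / 41031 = -19745.47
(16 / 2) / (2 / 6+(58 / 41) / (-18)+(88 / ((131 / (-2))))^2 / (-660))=126648180 / 3989539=31.75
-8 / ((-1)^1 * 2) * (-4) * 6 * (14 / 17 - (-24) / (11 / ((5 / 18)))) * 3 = -411.72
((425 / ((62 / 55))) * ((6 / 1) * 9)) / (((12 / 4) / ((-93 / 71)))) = -631125 / 71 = -8889.08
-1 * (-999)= 999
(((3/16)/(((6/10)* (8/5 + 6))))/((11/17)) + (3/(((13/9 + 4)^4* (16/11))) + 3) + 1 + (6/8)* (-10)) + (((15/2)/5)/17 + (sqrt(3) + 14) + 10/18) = 12.94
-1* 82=-82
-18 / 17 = -1.06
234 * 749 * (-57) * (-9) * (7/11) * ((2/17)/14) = 89911458/187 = 480809.94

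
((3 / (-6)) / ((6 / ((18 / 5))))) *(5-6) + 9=93 / 10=9.30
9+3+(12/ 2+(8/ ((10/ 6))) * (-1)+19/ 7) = 557/ 35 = 15.91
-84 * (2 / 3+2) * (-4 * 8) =7168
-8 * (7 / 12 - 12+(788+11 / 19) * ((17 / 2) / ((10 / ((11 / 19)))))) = -16316356 / 5415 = -3013.18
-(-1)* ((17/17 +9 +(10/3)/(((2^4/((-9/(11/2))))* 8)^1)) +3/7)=10.39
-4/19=-0.21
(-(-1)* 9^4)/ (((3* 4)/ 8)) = 4374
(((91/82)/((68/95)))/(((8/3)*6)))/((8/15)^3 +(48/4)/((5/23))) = 29176875/16666619392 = 0.00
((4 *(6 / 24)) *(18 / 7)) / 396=1 / 154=0.01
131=131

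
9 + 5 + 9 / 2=37 / 2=18.50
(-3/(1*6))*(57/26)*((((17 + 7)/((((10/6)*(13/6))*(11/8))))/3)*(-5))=16416/1859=8.83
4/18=2/9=0.22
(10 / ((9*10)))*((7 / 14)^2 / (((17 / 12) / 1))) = 1 / 51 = 0.02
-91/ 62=-1.47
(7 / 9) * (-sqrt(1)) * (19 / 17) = -133 / 153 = -0.87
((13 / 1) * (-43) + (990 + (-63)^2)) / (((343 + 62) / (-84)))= -24640 / 27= -912.59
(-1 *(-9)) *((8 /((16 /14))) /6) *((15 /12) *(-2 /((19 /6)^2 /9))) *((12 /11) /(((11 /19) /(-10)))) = 1020600 /2299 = 443.93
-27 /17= -1.59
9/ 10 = 0.90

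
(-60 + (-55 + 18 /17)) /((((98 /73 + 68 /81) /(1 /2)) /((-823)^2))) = -7757774832249 /438668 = -17684843.28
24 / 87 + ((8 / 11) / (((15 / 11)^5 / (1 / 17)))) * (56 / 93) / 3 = 29003940872 / 104449753125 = 0.28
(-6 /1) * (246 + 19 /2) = -1533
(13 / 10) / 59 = 13 / 590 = 0.02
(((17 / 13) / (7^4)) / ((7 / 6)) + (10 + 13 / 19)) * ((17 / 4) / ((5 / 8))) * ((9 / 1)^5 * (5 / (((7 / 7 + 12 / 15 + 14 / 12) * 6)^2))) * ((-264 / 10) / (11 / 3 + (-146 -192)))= 10371851716798440 / 1940077943531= 5346.10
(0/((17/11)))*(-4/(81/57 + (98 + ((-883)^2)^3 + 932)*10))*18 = 0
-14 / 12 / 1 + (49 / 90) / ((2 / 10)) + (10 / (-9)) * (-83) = 844 / 9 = 93.78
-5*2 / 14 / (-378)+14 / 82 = 18727 / 108486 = 0.17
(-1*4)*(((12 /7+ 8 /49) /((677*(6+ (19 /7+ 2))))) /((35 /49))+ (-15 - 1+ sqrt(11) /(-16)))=sqrt(11) /4+ 16247632 /253875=64.83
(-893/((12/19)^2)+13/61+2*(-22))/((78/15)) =-100246885/228384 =-438.94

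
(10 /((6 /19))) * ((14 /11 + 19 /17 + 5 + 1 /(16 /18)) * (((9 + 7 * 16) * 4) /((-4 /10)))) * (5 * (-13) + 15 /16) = 68225306875 /3264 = 20902361.17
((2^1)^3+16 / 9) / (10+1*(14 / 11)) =242 / 279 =0.87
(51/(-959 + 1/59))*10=-1003/1886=-0.53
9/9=1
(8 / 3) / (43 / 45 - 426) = -0.01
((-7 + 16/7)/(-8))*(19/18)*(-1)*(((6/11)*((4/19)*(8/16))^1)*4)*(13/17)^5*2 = -742586/9938999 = -0.07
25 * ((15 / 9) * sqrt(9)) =125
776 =776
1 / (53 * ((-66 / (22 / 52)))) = -1 / 8268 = -0.00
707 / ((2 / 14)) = 4949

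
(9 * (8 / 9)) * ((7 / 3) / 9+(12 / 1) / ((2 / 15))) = 19496 / 27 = 722.07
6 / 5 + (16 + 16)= 166 / 5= 33.20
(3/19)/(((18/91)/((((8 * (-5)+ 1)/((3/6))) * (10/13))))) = -910/19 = -47.89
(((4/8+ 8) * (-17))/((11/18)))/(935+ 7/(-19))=-49419/195338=-0.25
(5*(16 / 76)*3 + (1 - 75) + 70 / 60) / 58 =-7943 / 6612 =-1.20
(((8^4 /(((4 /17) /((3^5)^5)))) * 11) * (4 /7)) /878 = 105594273507986.45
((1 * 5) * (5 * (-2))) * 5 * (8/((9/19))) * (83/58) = -1577000/261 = -6042.15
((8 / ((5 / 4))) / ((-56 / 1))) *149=-596 / 35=-17.03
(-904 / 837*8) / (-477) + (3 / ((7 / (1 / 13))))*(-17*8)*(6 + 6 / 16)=-1037788537 / 36331659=-28.56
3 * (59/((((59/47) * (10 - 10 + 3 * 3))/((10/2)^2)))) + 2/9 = 3527/9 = 391.89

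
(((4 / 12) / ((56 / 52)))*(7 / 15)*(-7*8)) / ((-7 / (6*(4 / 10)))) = 208 / 75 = 2.77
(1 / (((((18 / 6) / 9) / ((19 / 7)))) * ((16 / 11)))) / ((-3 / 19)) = -3971 / 112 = -35.46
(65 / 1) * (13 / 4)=845 / 4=211.25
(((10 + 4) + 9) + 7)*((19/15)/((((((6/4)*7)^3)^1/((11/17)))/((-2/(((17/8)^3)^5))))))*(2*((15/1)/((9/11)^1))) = -25884438858311925760/1351953893881652607007623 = -0.00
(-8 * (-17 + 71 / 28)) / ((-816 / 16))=-270 / 119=-2.27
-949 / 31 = -30.61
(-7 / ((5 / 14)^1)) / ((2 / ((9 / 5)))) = -441 / 25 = -17.64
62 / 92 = 31 / 46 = 0.67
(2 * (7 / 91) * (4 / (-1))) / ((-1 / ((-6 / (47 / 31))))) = -2.44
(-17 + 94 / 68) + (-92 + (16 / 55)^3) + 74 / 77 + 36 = -2796832527 / 39597250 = -70.63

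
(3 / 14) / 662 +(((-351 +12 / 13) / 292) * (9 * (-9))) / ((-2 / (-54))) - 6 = 5752104396 / 2198833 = 2615.98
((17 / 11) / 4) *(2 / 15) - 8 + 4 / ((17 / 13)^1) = -27431 / 5610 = -4.89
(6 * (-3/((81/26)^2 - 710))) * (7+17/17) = 97344/473399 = 0.21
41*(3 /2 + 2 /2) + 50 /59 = 12195 /118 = 103.35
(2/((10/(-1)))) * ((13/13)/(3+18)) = -1/105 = -0.01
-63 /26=-2.42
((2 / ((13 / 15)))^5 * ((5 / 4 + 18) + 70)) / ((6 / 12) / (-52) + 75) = 17350200000 / 222747239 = 77.89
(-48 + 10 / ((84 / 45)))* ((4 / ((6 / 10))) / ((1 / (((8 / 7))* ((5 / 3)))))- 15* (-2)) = -267655 / 147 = -1820.78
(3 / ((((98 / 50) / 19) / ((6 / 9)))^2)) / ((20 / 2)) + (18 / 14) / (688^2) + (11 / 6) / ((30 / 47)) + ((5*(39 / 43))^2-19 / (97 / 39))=140528668308739 / 4960817890560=28.33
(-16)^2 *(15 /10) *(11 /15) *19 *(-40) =-214016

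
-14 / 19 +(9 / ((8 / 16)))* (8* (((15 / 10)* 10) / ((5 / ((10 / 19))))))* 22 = 95026 / 19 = 5001.37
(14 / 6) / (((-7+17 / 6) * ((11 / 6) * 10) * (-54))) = 7 / 12375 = 0.00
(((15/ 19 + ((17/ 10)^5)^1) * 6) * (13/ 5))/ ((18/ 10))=370204679/ 2850000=129.90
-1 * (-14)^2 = -196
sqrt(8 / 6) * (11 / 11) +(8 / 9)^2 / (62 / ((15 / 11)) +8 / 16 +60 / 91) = 58240 / 3436803 +2 * sqrt(3) / 3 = 1.17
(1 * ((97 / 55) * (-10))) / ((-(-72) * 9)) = -97 / 3564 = -0.03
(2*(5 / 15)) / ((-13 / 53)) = -106 / 39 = -2.72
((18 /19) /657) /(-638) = -1 /442453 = -0.00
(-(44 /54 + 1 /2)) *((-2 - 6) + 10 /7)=1633 /189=8.64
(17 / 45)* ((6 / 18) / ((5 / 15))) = 17 / 45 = 0.38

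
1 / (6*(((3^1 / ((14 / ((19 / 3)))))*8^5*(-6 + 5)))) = -7 / 1867776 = -0.00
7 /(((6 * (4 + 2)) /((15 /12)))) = 35 /144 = 0.24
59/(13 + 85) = 59/98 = 0.60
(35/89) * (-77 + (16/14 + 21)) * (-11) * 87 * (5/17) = 9187200/1513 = 6072.17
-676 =-676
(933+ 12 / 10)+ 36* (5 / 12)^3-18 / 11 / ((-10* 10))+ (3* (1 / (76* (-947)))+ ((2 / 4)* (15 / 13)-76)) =2659649614679 / 3087598800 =861.40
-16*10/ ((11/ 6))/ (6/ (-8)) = 1280/ 11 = 116.36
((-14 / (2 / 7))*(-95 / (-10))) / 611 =-931 / 1222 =-0.76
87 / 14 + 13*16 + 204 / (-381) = 379921 / 1778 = 213.68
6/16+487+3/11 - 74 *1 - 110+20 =323.65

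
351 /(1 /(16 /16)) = 351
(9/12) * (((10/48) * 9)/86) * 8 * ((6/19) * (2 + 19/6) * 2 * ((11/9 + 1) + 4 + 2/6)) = 9145/3268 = 2.80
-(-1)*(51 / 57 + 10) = 207 / 19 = 10.89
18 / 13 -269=-3479 / 13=-267.62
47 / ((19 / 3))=141 / 19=7.42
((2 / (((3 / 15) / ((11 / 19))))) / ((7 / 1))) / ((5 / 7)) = 22 / 19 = 1.16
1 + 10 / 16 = 13 / 8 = 1.62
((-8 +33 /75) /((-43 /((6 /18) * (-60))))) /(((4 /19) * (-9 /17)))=6783 /215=31.55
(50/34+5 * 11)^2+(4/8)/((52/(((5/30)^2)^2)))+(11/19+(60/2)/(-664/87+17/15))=6663617229986929/2092259714688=3184.89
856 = 856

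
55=55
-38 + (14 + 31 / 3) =-41 / 3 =-13.67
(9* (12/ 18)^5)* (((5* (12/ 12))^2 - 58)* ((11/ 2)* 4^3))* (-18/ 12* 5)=309760/ 3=103253.33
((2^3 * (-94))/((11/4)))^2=9048064/121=74777.39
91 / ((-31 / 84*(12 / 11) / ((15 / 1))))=-105105 / 31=-3390.48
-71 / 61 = -1.16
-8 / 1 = -8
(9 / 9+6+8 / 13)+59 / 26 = 257 / 26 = 9.88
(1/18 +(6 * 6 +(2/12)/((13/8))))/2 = 8461/468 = 18.08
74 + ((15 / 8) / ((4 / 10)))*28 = 821 / 4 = 205.25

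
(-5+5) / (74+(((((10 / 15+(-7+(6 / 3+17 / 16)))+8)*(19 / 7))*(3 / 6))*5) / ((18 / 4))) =0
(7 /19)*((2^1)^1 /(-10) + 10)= 3.61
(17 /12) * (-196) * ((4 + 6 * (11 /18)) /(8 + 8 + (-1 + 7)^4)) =-19159 /11808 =-1.62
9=9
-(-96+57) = 39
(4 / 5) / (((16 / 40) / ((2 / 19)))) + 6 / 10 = 77 / 95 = 0.81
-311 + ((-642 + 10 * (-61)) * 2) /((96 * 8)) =-30169 /96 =-314.26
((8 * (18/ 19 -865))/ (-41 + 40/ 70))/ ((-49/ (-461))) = 60545896/ 37639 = 1608.59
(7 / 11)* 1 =7 / 11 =0.64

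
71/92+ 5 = 531/92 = 5.77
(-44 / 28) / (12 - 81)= 11 / 483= 0.02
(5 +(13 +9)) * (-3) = -81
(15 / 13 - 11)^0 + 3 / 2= 5 / 2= 2.50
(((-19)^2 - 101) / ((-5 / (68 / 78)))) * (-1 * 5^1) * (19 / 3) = 12920 / 9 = 1435.56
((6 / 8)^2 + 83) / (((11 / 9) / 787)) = 9469971 / 176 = 53806.65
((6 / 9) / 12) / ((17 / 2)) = 1 / 153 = 0.01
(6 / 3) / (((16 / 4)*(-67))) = -1 / 134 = -0.01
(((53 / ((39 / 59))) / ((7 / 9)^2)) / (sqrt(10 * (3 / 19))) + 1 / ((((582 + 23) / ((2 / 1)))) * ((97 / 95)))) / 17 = 38 / 199529 + 28143 * sqrt(570) / 108290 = 6.20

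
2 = 2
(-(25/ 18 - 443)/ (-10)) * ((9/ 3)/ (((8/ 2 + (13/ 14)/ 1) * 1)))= -55643/ 2070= -26.88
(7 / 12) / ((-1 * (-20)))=7 / 240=0.03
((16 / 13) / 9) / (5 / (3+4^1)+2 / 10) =0.15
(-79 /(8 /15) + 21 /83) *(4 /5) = -98187 /830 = -118.30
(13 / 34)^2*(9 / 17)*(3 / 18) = 507 / 39304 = 0.01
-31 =-31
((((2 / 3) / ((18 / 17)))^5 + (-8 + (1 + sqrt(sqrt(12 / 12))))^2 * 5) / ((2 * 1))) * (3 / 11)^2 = 2584223117 / 385826166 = 6.70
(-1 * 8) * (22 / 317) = -176 / 317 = -0.56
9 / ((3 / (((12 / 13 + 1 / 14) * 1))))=543 / 182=2.98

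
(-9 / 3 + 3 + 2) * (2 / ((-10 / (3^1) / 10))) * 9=-108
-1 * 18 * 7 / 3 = -42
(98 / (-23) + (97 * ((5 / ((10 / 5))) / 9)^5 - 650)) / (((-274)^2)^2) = -28427247389 / 244958555754929664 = -0.00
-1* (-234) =234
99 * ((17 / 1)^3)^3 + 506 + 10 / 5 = 11740199773711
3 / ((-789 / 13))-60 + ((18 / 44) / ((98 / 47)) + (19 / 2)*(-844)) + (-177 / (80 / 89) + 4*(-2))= -93931201761 / 11340560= -8282.77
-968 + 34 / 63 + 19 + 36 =-57485 / 63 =-912.46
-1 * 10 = -10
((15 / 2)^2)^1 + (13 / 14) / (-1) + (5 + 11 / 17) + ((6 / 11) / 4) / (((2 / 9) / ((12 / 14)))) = 321985 / 5236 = 61.49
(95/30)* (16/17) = 152/51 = 2.98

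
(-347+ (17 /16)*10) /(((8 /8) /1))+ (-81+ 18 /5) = -16551 /40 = -413.78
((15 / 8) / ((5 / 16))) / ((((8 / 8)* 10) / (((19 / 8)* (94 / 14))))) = 2679 / 280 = 9.57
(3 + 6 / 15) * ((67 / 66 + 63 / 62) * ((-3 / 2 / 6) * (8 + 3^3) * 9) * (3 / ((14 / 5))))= -794835 / 1364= -582.72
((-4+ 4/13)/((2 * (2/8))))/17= -96/221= -0.43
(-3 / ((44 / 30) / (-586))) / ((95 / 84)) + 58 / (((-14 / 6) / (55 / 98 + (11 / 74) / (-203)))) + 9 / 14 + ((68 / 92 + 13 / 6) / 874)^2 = 2125360823952046217 / 2030811281596944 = 1046.56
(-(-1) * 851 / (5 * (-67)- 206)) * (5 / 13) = -4255 / 7033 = -0.61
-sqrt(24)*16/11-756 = -756-32*sqrt(6)/11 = -763.13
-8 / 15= -0.53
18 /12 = 3 /2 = 1.50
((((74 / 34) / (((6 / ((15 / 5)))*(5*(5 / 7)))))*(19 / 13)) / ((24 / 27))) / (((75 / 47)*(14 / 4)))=99123 / 1105000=0.09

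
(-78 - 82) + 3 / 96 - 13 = -5535 / 32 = -172.97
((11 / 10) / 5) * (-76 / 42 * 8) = -1672 / 525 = -3.18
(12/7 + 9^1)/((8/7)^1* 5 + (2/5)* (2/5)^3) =46875/25112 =1.87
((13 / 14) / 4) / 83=13 / 4648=0.00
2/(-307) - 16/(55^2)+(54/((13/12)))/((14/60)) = 18052444458/84509425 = 213.61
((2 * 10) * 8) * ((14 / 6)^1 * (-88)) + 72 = -98344 / 3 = -32781.33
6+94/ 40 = 167/ 20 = 8.35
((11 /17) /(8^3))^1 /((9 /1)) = 11 /78336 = 0.00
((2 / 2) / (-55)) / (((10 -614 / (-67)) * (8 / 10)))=-67 / 56496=-0.00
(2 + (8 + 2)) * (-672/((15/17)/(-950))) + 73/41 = 355971913/41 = 8682241.78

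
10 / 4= 5 / 2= 2.50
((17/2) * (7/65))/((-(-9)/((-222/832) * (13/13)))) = -0.03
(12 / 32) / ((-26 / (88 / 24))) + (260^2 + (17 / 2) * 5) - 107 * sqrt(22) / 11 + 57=14081485 / 208 - 107 * sqrt(22) / 11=67653.82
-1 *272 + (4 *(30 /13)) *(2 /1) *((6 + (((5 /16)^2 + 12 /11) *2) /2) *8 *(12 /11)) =1394014 /1573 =886.21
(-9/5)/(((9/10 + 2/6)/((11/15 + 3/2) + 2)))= -1143/185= -6.18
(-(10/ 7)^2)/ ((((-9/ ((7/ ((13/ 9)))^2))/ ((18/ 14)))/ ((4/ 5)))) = 6480/ 1183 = 5.48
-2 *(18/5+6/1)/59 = -96/295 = -0.33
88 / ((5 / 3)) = 264 / 5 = 52.80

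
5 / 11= 0.45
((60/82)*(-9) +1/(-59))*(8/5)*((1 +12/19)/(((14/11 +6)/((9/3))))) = -7.11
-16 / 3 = -5.33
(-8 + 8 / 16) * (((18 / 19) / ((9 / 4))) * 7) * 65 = -27300 / 19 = -1436.84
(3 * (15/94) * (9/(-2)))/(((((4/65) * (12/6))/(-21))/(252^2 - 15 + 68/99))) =386085547575/16544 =23336892.38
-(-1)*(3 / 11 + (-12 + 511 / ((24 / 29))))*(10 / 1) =799565 / 132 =6057.31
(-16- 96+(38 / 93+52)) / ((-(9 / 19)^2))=2000662 / 7533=265.59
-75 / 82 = -0.91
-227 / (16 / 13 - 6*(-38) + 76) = -2951 / 3968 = -0.74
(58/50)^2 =841/625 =1.35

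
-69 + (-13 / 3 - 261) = -334.33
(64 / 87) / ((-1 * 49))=-64 / 4263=-0.02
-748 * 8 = -5984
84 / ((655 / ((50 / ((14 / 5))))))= 2.29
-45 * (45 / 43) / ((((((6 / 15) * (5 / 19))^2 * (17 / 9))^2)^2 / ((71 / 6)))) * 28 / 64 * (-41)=1532649555768089954475 / 29420773376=52094128736.21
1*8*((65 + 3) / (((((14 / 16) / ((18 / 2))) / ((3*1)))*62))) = 58752 / 217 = 270.75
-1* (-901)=901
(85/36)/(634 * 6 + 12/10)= 0.00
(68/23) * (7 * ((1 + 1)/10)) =476/115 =4.14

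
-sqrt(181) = -13.45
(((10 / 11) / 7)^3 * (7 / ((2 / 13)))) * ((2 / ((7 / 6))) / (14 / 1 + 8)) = 39000 / 5021863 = 0.01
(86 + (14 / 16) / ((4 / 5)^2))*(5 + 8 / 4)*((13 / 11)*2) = 1017653 / 704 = 1445.53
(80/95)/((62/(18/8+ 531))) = 4266/589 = 7.24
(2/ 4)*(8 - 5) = 1.50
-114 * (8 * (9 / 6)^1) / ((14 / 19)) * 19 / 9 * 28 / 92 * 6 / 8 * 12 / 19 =-12996 / 23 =-565.04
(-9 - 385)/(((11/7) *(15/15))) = -2758/11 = -250.73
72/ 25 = 2.88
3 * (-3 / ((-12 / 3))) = 9 / 4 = 2.25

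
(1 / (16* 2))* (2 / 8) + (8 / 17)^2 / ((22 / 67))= 277611 / 406912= 0.68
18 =18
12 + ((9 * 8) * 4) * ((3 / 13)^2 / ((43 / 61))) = 33.76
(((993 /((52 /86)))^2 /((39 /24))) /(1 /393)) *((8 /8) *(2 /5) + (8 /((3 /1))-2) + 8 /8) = 14808067769322 /10985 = 1348026196.57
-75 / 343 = -0.22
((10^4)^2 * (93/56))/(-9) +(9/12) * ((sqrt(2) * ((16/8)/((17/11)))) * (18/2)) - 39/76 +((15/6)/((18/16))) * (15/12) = -18452366.33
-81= -81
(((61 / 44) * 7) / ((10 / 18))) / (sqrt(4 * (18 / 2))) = 1281 / 440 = 2.91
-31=-31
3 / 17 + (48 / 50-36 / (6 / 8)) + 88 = 17483 / 425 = 41.14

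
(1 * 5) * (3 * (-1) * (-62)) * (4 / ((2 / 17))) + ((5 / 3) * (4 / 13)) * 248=1238140 / 39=31747.18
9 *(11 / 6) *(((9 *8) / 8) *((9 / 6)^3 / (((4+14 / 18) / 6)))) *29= 6278877 / 344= 18252.55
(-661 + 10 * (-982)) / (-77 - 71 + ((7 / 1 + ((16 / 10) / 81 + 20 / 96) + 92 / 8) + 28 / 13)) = 441459720 / 5354213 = 82.45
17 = 17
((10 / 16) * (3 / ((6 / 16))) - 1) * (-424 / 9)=-1696 / 9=-188.44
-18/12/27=-1/18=-0.06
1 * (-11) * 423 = -4653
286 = 286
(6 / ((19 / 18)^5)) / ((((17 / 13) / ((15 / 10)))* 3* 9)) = 8188128 / 42093683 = 0.19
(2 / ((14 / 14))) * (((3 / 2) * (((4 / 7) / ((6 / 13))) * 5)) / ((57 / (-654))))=-28340 / 133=-213.08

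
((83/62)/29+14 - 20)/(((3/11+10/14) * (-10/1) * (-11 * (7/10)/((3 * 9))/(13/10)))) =-751491/273296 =-2.75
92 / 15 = 6.13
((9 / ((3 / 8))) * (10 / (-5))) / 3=-16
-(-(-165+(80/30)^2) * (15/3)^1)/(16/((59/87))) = -14455/432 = -33.46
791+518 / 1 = 1309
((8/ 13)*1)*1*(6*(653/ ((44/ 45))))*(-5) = -1763100/ 143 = -12329.37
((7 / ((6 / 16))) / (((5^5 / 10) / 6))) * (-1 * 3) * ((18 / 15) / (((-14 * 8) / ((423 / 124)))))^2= -4831083 / 3363500000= -0.00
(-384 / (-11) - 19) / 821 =175 / 9031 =0.02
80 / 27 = 2.96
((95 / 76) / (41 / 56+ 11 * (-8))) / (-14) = 5 / 4887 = 0.00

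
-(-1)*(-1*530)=-530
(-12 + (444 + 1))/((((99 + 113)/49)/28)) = 148519/53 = 2802.25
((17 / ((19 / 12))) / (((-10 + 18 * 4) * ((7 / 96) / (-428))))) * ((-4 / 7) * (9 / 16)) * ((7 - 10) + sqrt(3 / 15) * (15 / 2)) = -28289088 / 28861 + 14144544 * sqrt(5) / 28861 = 115.70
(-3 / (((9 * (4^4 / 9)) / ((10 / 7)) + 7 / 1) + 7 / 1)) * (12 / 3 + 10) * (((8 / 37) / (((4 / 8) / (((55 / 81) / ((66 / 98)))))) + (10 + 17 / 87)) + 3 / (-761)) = -10543621210 / 4563714717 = -2.31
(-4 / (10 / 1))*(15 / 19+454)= -17282 / 95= -181.92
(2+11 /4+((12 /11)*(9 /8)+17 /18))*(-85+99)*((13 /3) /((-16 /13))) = -3242603 /9504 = -341.18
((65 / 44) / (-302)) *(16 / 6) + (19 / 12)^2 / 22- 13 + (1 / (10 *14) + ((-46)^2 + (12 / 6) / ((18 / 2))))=3912867373 / 1860320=2103.33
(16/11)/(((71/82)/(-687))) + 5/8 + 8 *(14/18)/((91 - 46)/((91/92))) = -67123819853/58200120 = -1153.33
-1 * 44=-44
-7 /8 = -0.88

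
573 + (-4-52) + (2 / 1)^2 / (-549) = 283829 / 549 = 516.99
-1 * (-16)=16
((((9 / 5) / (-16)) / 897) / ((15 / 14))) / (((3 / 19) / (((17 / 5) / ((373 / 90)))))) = -6783 / 11152700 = -0.00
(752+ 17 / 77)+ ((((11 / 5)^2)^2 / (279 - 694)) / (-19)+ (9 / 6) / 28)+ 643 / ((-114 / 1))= 6799753553443 / 9107175000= 746.64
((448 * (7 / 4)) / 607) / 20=196 / 3035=0.06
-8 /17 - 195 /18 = -1153 /102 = -11.30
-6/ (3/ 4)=-8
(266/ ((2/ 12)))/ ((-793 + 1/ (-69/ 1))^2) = 1899639/ 748514881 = 0.00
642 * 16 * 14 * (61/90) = 97469.87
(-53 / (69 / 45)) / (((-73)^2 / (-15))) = 11925 / 122567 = 0.10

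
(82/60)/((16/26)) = 2.22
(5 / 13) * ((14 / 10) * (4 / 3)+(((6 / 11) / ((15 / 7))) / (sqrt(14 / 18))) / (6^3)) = sqrt(7) / 5148+28 / 39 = 0.72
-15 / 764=-0.02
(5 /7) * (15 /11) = 75 /77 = 0.97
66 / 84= 11 / 14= 0.79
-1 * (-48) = 48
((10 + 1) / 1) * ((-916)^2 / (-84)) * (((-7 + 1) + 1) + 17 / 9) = 9229616 / 27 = 341837.63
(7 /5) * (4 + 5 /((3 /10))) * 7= 3038 /15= 202.53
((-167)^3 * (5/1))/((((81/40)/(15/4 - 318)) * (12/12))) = 97573849850/27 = 3613846290.74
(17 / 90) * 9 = 17 / 10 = 1.70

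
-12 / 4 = -3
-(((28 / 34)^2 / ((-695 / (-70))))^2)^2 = -56693912375296 / 2604057514488796081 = -0.00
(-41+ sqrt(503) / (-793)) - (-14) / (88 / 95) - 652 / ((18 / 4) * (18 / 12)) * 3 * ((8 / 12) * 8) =-1866785 / 1188 - sqrt(503) / 793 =-1571.40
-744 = -744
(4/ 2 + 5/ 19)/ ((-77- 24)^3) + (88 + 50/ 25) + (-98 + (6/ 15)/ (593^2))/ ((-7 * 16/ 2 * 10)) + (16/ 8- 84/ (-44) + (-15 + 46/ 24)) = 12880364636660899079/ 159015364445576100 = 81.00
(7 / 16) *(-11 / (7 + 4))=-7 / 16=-0.44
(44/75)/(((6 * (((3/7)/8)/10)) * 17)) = 2464/2295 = 1.07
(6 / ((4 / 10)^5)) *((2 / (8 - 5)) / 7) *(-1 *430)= -671875 / 28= -23995.54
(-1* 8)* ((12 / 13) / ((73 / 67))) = -6432 / 949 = -6.78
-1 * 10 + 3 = -7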